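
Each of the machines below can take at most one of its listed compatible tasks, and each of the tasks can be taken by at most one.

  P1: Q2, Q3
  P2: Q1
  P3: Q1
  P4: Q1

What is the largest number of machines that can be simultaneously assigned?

2

Unit-capacity flow: source→left, listed edges, right→sink; max matching = max flow.
Augmenting path P1→Q2 (+1); matched 1.
Augmenting path P2→Q1 (+1); matched 2.
No augmenting path remains; maximum matching = 2.
König certificate: {P1, Q1} is a vertex cover of size 2 (every listed pair touches it), so no matching can be larger.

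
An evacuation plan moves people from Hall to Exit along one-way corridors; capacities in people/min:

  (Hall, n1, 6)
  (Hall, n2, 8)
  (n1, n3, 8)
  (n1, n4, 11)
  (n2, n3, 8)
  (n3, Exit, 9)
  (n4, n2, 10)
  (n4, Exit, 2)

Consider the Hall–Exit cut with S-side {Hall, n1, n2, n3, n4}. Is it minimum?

Given cut capacity: 9 + 2 = 11.
Augment Hall→n1→n3→Exit: bottleneck 6, flow now 6.
Augment Hall→n2→n3→Exit: bottleneck 3, flow now 9.
Augment Hall→n2→n3→n1→n4→Exit: bottleneck 2, flow now 11. (uses reverse residual edge)
No augmenting path remains; maximum flow = 11.
Cut capacity 11 equals the max flow, so it is a minimum cut.

Yes — it is a minimum cut (capacity 11).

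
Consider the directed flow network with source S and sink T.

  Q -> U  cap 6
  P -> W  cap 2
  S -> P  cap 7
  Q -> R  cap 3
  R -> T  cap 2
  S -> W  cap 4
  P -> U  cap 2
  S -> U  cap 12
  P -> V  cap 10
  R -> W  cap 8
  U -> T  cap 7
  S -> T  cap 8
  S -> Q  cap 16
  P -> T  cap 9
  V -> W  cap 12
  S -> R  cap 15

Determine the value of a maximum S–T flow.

Augment S→T: bottleneck 8, flow now 8.
Augment S→P→T: bottleneck 7, flow now 15.
Augment S→R→T: bottleneck 2, flow now 17.
Augment S→U→T: bottleneck 7, flow now 24.
No augmenting path remains; maximum flow = 24.
In the residual graph, reachable from S: {S, Q, R, U, W}.
Min-cut edges: S→P (7), S→T (8), R→T (2), U→T (7); capacity 7 + 8 + 2 + 7 = 24.
This cut is saturated, so no flow can exceed 24.

24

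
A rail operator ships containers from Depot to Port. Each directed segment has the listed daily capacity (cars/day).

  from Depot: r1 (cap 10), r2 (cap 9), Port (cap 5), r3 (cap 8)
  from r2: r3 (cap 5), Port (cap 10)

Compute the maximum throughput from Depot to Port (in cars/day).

Augment Depot→Port: bottleneck 5, flow now 5.
Augment Depot→r2→Port: bottleneck 9, flow now 14.
No augmenting path remains; maximum flow = 14.
In the residual graph, reachable from Depot: {Depot, r1, r3}.
Min-cut edges: Depot→r2 (9), Depot→Port (5); capacity 9 + 5 = 14.
This cut is saturated, so no flow can exceed 14.

14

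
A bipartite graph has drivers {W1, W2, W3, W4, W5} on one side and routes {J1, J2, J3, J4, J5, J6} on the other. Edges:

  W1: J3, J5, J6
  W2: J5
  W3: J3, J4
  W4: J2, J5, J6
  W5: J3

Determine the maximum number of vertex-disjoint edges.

Unit-capacity flow: source→left, listed edges, right→sink; max matching = max flow.
Augmenting path W1→J3 (+1); matched 1.
Augmenting path W2→J5 (+1); matched 2.
Augmenting path W3→J4 (+1); matched 3.
Augmenting path W4→J2 (+1); matched 4.
Augmenting path W5→J3→W1→J6 (+1); matched 5.
No augmenting path remains; maximum matching = 5.
König certificate: {W1, W2, W3, W4, W5} is a vertex cover of size 5 (every listed pair touches it), so no matching can be larger.

5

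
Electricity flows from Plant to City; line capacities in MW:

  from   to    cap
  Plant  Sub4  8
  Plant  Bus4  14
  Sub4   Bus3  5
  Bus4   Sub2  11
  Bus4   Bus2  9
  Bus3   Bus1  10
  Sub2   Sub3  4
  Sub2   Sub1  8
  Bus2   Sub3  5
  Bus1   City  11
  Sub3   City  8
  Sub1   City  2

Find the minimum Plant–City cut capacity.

15

Augment Plant→Sub4→Bus3→Bus1→City: bottleneck 5, flow now 5.
Augment Plant→Bus4→Sub2→Sub3→City: bottleneck 4, flow now 9.
Augment Plant→Bus4→Sub2→Sub1→City: bottleneck 2, flow now 11.
Augment Plant→Bus4→Bus2→Sub3→City: bottleneck 4, flow now 15.
No augmenting path remains; maximum flow = 15.
By max-flow min-cut, the minimum cut capacity equals the max flow.
In the residual graph, reachable from Plant: {Plant, Sub4, Bus4, Sub2, Bus2, Sub3, Sub1}.
Min-cut edges: Sub4→Bus3 (5), Sub3→City (8), Sub1→City (2); capacity 5 + 8 + 2 = 15.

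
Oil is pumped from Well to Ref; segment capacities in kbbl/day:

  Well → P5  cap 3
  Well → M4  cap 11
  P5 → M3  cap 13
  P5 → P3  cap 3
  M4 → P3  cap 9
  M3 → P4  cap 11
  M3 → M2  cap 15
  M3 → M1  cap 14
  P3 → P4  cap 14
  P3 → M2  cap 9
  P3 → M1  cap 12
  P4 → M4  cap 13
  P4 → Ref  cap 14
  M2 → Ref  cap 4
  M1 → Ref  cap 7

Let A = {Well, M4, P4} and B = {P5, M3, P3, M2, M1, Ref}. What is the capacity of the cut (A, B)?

Edges leaving {Well, M4, P4}: Well→P5 (3), M4→P3 (9), P4→Ref (14).
Cut capacity = 3 + 9 + 14 = 26.

26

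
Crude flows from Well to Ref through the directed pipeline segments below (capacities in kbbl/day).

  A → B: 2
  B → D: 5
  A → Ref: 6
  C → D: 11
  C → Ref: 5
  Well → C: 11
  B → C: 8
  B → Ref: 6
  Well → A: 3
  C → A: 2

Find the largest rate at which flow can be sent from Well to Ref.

10

Augment Well→A→Ref: bottleneck 3, flow now 3.
Augment Well→C→Ref: bottleneck 5, flow now 8.
Augment Well→C→A→Ref: bottleneck 2, flow now 10.
No augmenting path remains; maximum flow = 10.
In the residual graph, reachable from Well: {Well, C, D}.
Min-cut edges: Well→A (3), C→A (2), C→Ref (5); capacity 3 + 2 + 5 = 10.
This cut is saturated, so no flow can exceed 10.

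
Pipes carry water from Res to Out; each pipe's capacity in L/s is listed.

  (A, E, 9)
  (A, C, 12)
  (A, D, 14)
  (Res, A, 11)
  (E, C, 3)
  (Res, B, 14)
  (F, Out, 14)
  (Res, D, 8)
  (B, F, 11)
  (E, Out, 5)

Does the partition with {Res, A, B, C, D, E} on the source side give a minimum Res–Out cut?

Given cut capacity: 11 + 5 = 16.
Augment Res→A→E→Out: bottleneck 5, flow now 5.
Augment Res→B→F→Out: bottleneck 11, flow now 16.
No augmenting path remains; maximum flow = 16.
Cut capacity 16 equals the max flow, so it is a minimum cut.

Yes — it is a minimum cut (capacity 16).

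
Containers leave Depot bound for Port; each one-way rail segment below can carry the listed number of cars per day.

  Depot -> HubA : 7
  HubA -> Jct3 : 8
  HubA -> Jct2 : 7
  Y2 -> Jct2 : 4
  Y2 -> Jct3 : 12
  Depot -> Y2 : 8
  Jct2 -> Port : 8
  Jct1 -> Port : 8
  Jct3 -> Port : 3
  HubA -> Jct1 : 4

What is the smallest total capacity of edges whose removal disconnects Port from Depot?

14

Augment Depot→HubA→Jct3→Port: bottleneck 3, flow now 3.
Augment Depot→HubA→Jct2→Port: bottleneck 4, flow now 7.
Augment Depot→Y2→Jct2→Port: bottleneck 4, flow now 11.
Augment Depot→Y2→Jct3→HubA→Jct1→Port: bottleneck 3, flow now 14. (uses reverse residual edge)
No augmenting path remains; maximum flow = 14.
By max-flow min-cut, the minimum cut capacity equals the max flow.
In the residual graph, reachable from Depot: {Depot, Y2, Jct3}.
Min-cut edges: Depot→HubA (7), Y2→Jct2 (4), Jct3→Port (3); capacity 7 + 4 + 3 = 14.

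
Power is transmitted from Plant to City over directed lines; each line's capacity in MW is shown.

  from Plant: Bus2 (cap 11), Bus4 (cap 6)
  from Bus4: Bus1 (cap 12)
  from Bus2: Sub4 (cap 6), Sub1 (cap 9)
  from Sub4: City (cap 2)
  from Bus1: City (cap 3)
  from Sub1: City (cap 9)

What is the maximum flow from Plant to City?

14

Augment Plant→Bus4→Bus1→City: bottleneck 3, flow now 3.
Augment Plant→Bus2→Sub4→City: bottleneck 2, flow now 5.
Augment Plant→Bus2→Sub1→City: bottleneck 9, flow now 14.
No augmenting path remains; maximum flow = 14.
In the residual graph, reachable from Plant: {Plant, Bus4, Bus1}.
Min-cut edges: Plant→Bus2 (11), Bus1→City (3); capacity 11 + 3 = 14.
This cut is saturated, so no flow can exceed 14.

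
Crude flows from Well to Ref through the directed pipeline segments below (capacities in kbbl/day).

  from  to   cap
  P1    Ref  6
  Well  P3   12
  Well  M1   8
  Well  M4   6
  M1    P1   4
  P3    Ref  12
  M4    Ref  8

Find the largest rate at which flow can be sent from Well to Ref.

22

Augment Well→M4→Ref: bottleneck 6, flow now 6.
Augment Well→P3→Ref: bottleneck 12, flow now 18.
Augment Well→M1→P1→Ref: bottleneck 4, flow now 22.
No augmenting path remains; maximum flow = 22.
In the residual graph, reachable from Well: {Well, M1}.
Min-cut edges: Well→M4 (6), Well→P3 (12), M1→P1 (4); capacity 6 + 12 + 4 = 22.
This cut is saturated, so no flow can exceed 22.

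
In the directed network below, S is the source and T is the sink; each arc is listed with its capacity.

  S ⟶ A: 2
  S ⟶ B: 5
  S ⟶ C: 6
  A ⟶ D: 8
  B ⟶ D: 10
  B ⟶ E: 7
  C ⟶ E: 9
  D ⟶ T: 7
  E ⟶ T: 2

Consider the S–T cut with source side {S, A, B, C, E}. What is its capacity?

20

Edges leaving {S, A, B, C, E}: A→D (8), B→D (10), E→T (2).
Cut capacity = 8 + 10 + 2 = 20.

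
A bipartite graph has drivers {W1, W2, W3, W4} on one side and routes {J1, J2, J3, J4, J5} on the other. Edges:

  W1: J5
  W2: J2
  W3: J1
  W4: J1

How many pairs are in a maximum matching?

Unit-capacity flow: source→left, listed edges, right→sink; max matching = max flow.
Augmenting path W1→J5 (+1); matched 1.
Augmenting path W2→J2 (+1); matched 2.
Augmenting path W3→J1 (+1); matched 3.
No augmenting path remains; maximum matching = 3.
König certificate: {W1, W2, J1} is a vertex cover of size 3 (every listed pair touches it), so no matching can be larger.

3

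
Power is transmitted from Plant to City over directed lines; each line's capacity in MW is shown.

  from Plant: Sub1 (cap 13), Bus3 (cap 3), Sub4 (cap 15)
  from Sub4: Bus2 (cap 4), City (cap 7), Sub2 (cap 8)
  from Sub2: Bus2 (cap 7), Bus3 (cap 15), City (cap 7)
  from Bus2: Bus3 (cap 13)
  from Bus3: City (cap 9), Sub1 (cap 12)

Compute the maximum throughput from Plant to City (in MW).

18

Augment Plant→Sub4→City: bottleneck 7, flow now 7.
Augment Plant→Bus3→City: bottleneck 3, flow now 10.
Augment Plant→Sub4→Sub2→City: bottleneck 7, flow now 17.
Augment Plant→Sub4→Sub2→Bus3→City: bottleneck 1, flow now 18.
No augmenting path remains; maximum flow = 18.
In the residual graph, reachable from Plant: {Plant, Sub1}.
Min-cut edges: Plant→Sub4 (15), Plant→Bus3 (3); capacity 15 + 3 = 18.
This cut is saturated, so no flow can exceed 18.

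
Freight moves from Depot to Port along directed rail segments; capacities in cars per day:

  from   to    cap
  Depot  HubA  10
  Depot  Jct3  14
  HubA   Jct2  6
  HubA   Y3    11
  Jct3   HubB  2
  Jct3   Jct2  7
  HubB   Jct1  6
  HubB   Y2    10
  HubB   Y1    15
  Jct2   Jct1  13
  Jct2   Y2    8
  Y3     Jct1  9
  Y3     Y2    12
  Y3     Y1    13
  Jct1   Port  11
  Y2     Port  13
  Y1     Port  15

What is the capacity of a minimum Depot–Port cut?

Augment Depot→HubA→Jct2→Jct1→Port: bottleneck 6, flow now 6.
Augment Depot→HubA→Y3→Jct1→Port: bottleneck 4, flow now 10.
Augment Depot→Jct3→HubB→Jct1→Port: bottleneck 1, flow now 11.
Augment Depot→Jct3→HubB→Y2→Port: bottleneck 1, flow now 12.
Augment Depot→Jct3→Jct2→Y2→Port: bottleneck 7, flow now 19.
No augmenting path remains; maximum flow = 19.
By max-flow min-cut, the minimum cut capacity equals the max flow.
In the residual graph, reachable from Depot: {Depot, Jct3}.
Min-cut edges: Depot→HubA (10), Jct3→HubB (2), Jct3→Jct2 (7); capacity 10 + 2 + 7 = 19.

19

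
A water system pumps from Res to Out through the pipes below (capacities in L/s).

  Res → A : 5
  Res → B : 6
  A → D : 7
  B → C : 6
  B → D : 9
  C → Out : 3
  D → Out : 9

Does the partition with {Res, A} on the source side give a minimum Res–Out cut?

No — its capacity is 13, but the minimum cut has capacity 11.

Given cut capacity: 6 + 7 = 13.
Augment Res→A→D→Out: bottleneck 5, flow now 5.
Augment Res→B→C→Out: bottleneck 3, flow now 8.
Augment Res→B→D→Out: bottleneck 3, flow now 11.
No augmenting path remains; maximum flow = 11.
In the residual graph, reachable from Res: {Res}.
Min-cut edges: Res→A (5), Res→B (6); capacity 5 + 6 = 11.
Cut capacity 13 exceeds the max flow 11, so it is not minimum.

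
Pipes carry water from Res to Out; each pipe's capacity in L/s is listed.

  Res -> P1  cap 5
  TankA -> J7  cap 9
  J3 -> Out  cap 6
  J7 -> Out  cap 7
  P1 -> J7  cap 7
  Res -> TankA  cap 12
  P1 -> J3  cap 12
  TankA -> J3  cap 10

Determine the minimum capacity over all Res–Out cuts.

Augment Res→P1→J3→Out: bottleneck 5, flow now 5.
Augment Res→TankA→J3→Out: bottleneck 1, flow now 6.
Augment Res→TankA→J7→Out: bottleneck 7, flow now 13.
No augmenting path remains; maximum flow = 13.
By max-flow min-cut, the minimum cut capacity equals the max flow.
In the residual graph, reachable from Res: {Res, P1, TankA, J3, J7}.
Min-cut edges: J3→Out (6), J7→Out (7); capacity 6 + 7 = 13.

13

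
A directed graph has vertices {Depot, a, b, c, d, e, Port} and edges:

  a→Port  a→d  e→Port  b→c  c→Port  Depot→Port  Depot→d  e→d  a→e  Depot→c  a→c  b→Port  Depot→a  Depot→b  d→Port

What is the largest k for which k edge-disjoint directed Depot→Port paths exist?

Assign every edge capacity 1; by Menger, the answer equals the max flow.
Path Depot→Port (+1); total 1.
Path Depot→a→Port (+1); total 2.
Path Depot→b→Port (+1); total 3.
Path Depot→c→Port (+1); total 4.
Path Depot→d→Port (+1); total 5.
No residual Depot→Port path; max flow = 5.
Certifying cut of size 5: {Depot→Port, Depot→a, Depot→b, Depot→c, Depot→d}.

5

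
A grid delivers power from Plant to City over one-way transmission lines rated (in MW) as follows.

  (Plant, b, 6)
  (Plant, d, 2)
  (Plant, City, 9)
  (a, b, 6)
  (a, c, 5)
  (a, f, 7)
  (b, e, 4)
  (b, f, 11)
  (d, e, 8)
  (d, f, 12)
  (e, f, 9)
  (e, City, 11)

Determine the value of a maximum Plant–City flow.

Augment Plant→City: bottleneck 9, flow now 9.
Augment Plant→b→e→City: bottleneck 4, flow now 13.
Augment Plant→d→e→City: bottleneck 2, flow now 15.
No augmenting path remains; maximum flow = 15.
In the residual graph, reachable from Plant: {Plant, b, f}.
Min-cut edges: Plant→d (2), Plant→City (9), b→e (4); capacity 2 + 9 + 4 = 15.
This cut is saturated, so no flow can exceed 15.

15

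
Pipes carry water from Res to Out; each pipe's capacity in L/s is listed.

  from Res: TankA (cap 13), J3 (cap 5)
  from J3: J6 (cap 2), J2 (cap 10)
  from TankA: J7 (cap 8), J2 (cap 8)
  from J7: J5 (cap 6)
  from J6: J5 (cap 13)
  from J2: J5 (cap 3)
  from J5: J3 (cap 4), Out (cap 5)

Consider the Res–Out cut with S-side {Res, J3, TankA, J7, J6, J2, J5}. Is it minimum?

Yes — it is a minimum cut (capacity 5).

Given cut capacity: 5 = 5.
Augment Res→J3→J6→J5→Out: bottleneck 2, flow now 2.
Augment Res→J3→J2→J5→Out: bottleneck 3, flow now 5.
No augmenting path remains; maximum flow = 5.
Cut capacity 5 equals the max flow, so it is a minimum cut.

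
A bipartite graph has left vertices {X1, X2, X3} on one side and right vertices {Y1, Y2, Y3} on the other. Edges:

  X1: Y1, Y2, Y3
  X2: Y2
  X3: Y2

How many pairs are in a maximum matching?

2

Unit-capacity flow: source→left, listed edges, right→sink; max matching = max flow.
Augmenting path X1→Y1 (+1); matched 1.
Augmenting path X2→Y2 (+1); matched 2.
No augmenting path remains; maximum matching = 2.
König certificate: {X1, Y2} is a vertex cover of size 2 (every listed pair touches it), so no matching can be larger.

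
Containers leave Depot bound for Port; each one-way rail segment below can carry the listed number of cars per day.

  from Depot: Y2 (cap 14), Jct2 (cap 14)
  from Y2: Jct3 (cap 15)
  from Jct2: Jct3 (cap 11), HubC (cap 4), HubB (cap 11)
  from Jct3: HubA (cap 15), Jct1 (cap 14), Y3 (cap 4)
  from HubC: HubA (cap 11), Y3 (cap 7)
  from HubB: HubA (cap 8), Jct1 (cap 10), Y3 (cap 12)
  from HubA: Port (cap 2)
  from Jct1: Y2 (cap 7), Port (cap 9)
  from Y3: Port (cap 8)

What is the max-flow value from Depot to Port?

19

Augment Depot→Y2→Jct3→HubA→Port: bottleneck 2, flow now 2.
Augment Depot→Y2→Jct3→Jct1→Port: bottleneck 9, flow now 11.
Augment Depot→Y2→Jct3→Y3→Port: bottleneck 3, flow now 14.
Augment Depot→Jct2→Jct3→Y3→Port: bottleneck 1, flow now 15.
Augment Depot→Jct2→HubC→Y3→Port: bottleneck 4, flow now 19.
No augmenting path remains; maximum flow = 19.
In the residual graph, reachable from Depot: {Depot, Y2, Jct2, Jct3, HubC, HubB, HubA, Jct1, Y3}.
Min-cut edges: HubA→Port (2), Jct1→Port (9), Y3→Port (8); capacity 2 + 9 + 8 = 19.
This cut is saturated, so no flow can exceed 19.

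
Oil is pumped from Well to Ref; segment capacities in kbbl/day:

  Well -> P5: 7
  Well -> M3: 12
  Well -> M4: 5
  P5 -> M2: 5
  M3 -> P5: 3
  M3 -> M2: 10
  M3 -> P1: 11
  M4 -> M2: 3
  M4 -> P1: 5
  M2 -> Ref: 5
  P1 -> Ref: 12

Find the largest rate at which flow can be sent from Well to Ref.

17

Augment Well→P5→M2→Ref: bottleneck 5, flow now 5.
Augment Well→M3→P1→Ref: bottleneck 11, flow now 16.
Augment Well→M4→P1→Ref: bottleneck 1, flow now 17.
No augmenting path remains; maximum flow = 17.
In the residual graph, reachable from Well: {Well, P5, M3, M4, M2, P1}.
Min-cut edges: M2→Ref (5), P1→Ref (12); capacity 5 + 12 = 17.
This cut is saturated, so no flow can exceed 17.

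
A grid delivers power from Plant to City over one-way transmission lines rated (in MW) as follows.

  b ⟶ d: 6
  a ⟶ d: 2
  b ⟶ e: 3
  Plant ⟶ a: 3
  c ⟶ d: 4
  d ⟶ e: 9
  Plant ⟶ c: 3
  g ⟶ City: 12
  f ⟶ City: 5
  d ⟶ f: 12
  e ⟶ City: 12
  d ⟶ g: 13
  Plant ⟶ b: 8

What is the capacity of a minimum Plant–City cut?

13

Augment Plant→b→e→City: bottleneck 3, flow now 3.
Augment Plant→a→d→e→City: bottleneck 2, flow now 5.
Augment Plant→b→d→e→City: bottleneck 5, flow now 10.
Augment Plant→c→d→e→City: bottleneck 2, flow now 12.
Augment Plant→c→d→f→City: bottleneck 1, flow now 13.
No augmenting path remains; maximum flow = 13.
By max-flow min-cut, the minimum cut capacity equals the max flow.
In the residual graph, reachable from Plant: {Plant, a}.
Min-cut edges: Plant→b (8), Plant→c (3), a→d (2); capacity 8 + 3 + 2 = 13.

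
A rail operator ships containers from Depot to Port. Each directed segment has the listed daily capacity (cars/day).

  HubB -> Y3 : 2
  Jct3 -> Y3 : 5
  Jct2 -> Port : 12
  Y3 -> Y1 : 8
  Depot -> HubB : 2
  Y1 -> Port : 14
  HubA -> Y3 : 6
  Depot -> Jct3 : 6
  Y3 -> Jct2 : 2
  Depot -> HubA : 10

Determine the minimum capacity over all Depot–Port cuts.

Augment Depot→HubB→Y3→Y1→Port: bottleneck 2, flow now 2.
Augment Depot→Jct3→Y3→Y1→Port: bottleneck 5, flow now 7.
Augment Depot→HubA→Y3→Y1→Port: bottleneck 1, flow now 8.
Augment Depot→HubA→Y3→Jct2→Port: bottleneck 2, flow now 10.
No augmenting path remains; maximum flow = 10.
By max-flow min-cut, the minimum cut capacity equals the max flow.
In the residual graph, reachable from Depot: {Depot, HubB, Jct3, HubA, Y3}.
Min-cut edges: Y3→Y1 (8), Y3→Jct2 (2); capacity 8 + 2 = 10.

10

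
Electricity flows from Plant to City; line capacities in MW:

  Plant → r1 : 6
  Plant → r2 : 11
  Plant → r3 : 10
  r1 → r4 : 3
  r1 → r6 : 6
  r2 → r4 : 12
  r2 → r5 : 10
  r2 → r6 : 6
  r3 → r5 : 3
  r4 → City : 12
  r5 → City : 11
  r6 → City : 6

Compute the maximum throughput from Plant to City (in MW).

Augment Plant→r1→r4→City: bottleneck 3, flow now 3.
Augment Plant→r1→r6→City: bottleneck 3, flow now 6.
Augment Plant→r2→r4→City: bottleneck 9, flow now 15.
Augment Plant→r2→r5→City: bottleneck 2, flow now 17.
Augment Plant→r3→r5→City: bottleneck 3, flow now 20.
No augmenting path remains; maximum flow = 20.
In the residual graph, reachable from Plant: {Plant, r3}.
Min-cut edges: Plant→r1 (6), Plant→r2 (11), r3→r5 (3); capacity 6 + 11 + 3 = 20.
This cut is saturated, so no flow can exceed 20.

20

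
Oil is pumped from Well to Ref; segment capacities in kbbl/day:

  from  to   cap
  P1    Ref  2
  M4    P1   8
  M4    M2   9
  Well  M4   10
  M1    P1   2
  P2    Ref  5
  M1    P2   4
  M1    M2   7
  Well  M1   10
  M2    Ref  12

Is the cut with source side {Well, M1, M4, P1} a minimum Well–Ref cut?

No — its capacity is 22, but the minimum cut has capacity 18.

Given cut capacity: 4 + 7 + 9 + 2 = 22.
Augment Well→M1→P1→Ref: bottleneck 2, flow now 2.
Augment Well→M1→P2→Ref: bottleneck 4, flow now 6.
Augment Well→M1→M2→Ref: bottleneck 4, flow now 10.
Augment Well→M4→M2→Ref: bottleneck 8, flow now 18.
No augmenting path remains; maximum flow = 18.
In the residual graph, reachable from Well: {Well, M1, M4, P1, M2}.
Min-cut edges: M1→P2 (4), P1→Ref (2), M2→Ref (12); capacity 4 + 2 + 12 = 18.
Cut capacity 22 exceeds the max flow 18, so it is not minimum.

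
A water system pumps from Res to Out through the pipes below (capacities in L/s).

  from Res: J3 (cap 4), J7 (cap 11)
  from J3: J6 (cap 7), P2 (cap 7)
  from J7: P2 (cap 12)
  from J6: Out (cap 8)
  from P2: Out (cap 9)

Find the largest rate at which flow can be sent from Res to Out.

13

Augment Res→J3→J6→Out: bottleneck 4, flow now 4.
Augment Res→J7→P2→Out: bottleneck 9, flow now 13.
No augmenting path remains; maximum flow = 13.
In the residual graph, reachable from Res: {Res, J7, P2}.
Min-cut edges: Res→J3 (4), P2→Out (9); capacity 4 + 9 = 13.
This cut is saturated, so no flow can exceed 13.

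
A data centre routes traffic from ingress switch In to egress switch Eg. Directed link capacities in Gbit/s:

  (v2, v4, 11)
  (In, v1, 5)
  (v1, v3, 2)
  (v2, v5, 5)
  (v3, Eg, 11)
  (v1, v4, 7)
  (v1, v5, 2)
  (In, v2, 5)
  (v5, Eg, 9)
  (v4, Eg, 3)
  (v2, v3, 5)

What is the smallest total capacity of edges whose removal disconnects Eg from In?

Augment In→v1→v3→Eg: bottleneck 2, flow now 2.
Augment In→v1→v4→Eg: bottleneck 3, flow now 5.
Augment In→v2→v3→Eg: bottleneck 5, flow now 10.
No augmenting path remains; maximum flow = 10.
By max-flow min-cut, the minimum cut capacity equals the max flow.
In the residual graph, reachable from In: {In}.
Min-cut edges: In→v1 (5), In→v2 (5); capacity 5 + 5 = 10.

10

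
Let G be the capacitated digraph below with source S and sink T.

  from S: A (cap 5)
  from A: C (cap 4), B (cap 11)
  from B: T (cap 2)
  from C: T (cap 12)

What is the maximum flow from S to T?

Augment S→A→B→T: bottleneck 2, flow now 2.
Augment S→A→C→T: bottleneck 3, flow now 5.
No augmenting path remains; maximum flow = 5.
In the residual graph, reachable from S: {S}.
Min-cut edges: S→A (5); capacity 5 = 5.
This cut is saturated, so no flow can exceed 5.

5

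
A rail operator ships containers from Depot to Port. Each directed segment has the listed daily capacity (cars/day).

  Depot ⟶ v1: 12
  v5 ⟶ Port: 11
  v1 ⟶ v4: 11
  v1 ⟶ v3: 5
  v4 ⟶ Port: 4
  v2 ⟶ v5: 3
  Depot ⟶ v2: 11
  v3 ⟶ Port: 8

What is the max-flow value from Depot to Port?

Augment Depot→v1→v3→Port: bottleneck 5, flow now 5.
Augment Depot→v1→v4→Port: bottleneck 4, flow now 9.
Augment Depot→v2→v5→Port: bottleneck 3, flow now 12.
No augmenting path remains; maximum flow = 12.
In the residual graph, reachable from Depot: {Depot, v1, v2, v4}.
Min-cut edges: v1→v3 (5), v2→v5 (3), v4→Port (4); capacity 5 + 3 + 4 = 12.
This cut is saturated, so no flow can exceed 12.

12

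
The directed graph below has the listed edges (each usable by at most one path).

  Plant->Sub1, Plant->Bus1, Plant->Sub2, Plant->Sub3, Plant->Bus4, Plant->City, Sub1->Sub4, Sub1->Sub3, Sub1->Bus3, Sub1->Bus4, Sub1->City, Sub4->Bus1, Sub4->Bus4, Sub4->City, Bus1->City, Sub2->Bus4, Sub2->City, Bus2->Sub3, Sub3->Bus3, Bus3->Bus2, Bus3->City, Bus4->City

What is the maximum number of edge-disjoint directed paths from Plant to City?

Assign every edge capacity 1; by Menger, the answer equals the max flow.
Path Plant→City (+1); total 1.
Path Plant→Sub1→City (+1); total 2.
Path Plant→Bus1→City (+1); total 3.
Path Plant→Sub2→City (+1); total 4.
Path Plant→Bus4→City (+1); total 5.
Path Plant→Sub3→Bus3→City (+1); total 6.
No residual Plant→City path; max flow = 6.
Certifying cut of size 6: {Plant→Bus1, Plant→Bus4, Plant→City, Plant→Sub1, Plant→Sub2, Plant→Sub3}.

6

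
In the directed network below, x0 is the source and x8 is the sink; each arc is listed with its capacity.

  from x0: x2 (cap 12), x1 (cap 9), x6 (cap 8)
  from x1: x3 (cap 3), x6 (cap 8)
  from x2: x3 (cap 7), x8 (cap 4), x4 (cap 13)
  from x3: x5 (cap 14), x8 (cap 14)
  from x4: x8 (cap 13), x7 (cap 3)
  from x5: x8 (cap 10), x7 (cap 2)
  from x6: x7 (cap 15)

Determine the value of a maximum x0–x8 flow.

Augment x0→x2→x8: bottleneck 4, flow now 4.
Augment x0→x1→x3→x8: bottleneck 3, flow now 7.
Augment x0→x2→x3→x8: bottleneck 7, flow now 14.
Augment x0→x2→x4→x8: bottleneck 1, flow now 15.
No augmenting path remains; maximum flow = 15.
In the residual graph, reachable from x0: {x0, x1, x6, x7}.
Min-cut edges: x0→x2 (12), x1→x3 (3); capacity 12 + 3 = 15.
This cut is saturated, so no flow can exceed 15.

15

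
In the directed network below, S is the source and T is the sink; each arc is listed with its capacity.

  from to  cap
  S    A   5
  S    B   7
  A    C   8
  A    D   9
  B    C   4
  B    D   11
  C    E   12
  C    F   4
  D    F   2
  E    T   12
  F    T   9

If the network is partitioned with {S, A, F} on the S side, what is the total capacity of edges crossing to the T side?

33

Edges leaving {S, A, F}: S→B (7), A→C (8), A→D (9), F→T (9).
Cut capacity = 7 + 8 + 9 + 9 = 33.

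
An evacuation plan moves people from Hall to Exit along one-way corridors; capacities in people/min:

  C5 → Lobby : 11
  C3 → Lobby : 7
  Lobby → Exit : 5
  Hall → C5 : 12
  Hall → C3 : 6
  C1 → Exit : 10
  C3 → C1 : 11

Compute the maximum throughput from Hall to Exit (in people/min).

Augment Hall→C3→Lobby→Exit: bottleneck 5, flow now 5.
Augment Hall→C3→C1→Exit: bottleneck 1, flow now 6.
Augment Hall→C5→Lobby→C3→C1→Exit: bottleneck 5, flow now 11. (uses reverse residual edge)
No augmenting path remains; maximum flow = 11.
In the residual graph, reachable from Hall: {Hall, C5, Lobby}.
Min-cut edges: Hall→C3 (6), Lobby→Exit (5); capacity 6 + 5 = 11.
This cut is saturated, so no flow can exceed 11.

11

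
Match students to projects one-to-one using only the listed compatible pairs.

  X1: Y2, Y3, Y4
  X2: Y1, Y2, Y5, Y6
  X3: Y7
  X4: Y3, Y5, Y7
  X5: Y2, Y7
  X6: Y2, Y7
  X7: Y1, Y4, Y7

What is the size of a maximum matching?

6

Unit-capacity flow: source→left, listed edges, right→sink; max matching = max flow.
Augmenting path X1→Y2 (+1); matched 1.
Augmenting path X2→Y1 (+1); matched 2.
Augmenting path X3→Y7 (+1); matched 3.
Augmenting path X4→Y3 (+1); matched 4.
Augmenting path X7→Y4 (+1); matched 5.
Augmenting path X5→Y2→X1→Y3→X4→Y5 (+1); matched 6.
No augmenting path remains; maximum matching = 6.
König certificate: {X1, X2, X4, X7, Y2, Y7} is a vertex cover of size 6 (every listed pair touches it), so no matching can be larger.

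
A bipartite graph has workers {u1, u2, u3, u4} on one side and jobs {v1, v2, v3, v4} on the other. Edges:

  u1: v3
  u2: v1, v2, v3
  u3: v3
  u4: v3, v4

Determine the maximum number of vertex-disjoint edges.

Unit-capacity flow: source→left, listed edges, right→sink; max matching = max flow.
Augmenting path u1→v3 (+1); matched 1.
Augmenting path u2→v1 (+1); matched 2.
Augmenting path u4→v4 (+1); matched 3.
No augmenting path remains; maximum matching = 3.
König certificate: {u2, u4, v3} is a vertex cover of size 3 (every listed pair touches it), so no matching can be larger.

3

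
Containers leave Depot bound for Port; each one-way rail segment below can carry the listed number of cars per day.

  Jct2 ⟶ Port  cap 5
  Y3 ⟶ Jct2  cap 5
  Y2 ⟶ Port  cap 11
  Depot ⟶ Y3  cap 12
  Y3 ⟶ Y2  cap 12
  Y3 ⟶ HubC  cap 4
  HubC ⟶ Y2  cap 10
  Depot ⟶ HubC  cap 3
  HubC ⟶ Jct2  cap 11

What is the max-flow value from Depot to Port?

15

Augment Depot→HubC→Jct2→Port: bottleneck 3, flow now 3.
Augment Depot→Y3→Jct2→Port: bottleneck 2, flow now 5.
Augment Depot→Y3→Y2→Port: bottleneck 10, flow now 15.
No augmenting path remains; maximum flow = 15.
In the residual graph, reachable from Depot: {Depot}.
Min-cut edges: Depot→HubC (3), Depot→Y3 (12); capacity 3 + 12 = 15.
This cut is saturated, so no flow can exceed 15.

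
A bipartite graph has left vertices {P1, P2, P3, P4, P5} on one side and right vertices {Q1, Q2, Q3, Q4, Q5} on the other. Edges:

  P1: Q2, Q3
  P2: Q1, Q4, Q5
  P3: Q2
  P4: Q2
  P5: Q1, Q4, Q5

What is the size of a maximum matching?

Unit-capacity flow: source→left, listed edges, right→sink; max matching = max flow.
Augmenting path P1→Q2 (+1); matched 1.
Augmenting path P2→Q1 (+1); matched 2.
Augmenting path P5→Q4 (+1); matched 3.
Augmenting path P3→Q2→P1→Q3 (+1); matched 4.
No augmenting path remains; maximum matching = 4.
König certificate: {P1, P2, P5, Q2} is a vertex cover of size 4 (every listed pair touches it), so no matching can be larger.

4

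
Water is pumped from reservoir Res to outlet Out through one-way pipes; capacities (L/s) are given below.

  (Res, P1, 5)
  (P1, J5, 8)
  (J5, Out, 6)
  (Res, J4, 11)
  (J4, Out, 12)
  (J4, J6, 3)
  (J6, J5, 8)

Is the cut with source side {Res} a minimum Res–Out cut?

Given cut capacity: 11 + 5 = 16.
Augment Res→J4→Out: bottleneck 11, flow now 11.
Augment Res→P1→J5→Out: bottleneck 5, flow now 16.
No augmenting path remains; maximum flow = 16.
Cut capacity 16 equals the max flow, so it is a minimum cut.

Yes — it is a minimum cut (capacity 16).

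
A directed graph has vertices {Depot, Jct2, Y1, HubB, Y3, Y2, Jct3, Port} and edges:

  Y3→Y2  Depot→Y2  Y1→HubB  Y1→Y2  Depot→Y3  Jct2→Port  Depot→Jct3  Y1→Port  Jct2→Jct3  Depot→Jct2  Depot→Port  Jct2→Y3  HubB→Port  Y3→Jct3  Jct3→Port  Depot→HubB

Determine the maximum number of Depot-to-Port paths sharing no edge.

Assign every edge capacity 1; by Menger, the answer equals the max flow.
Path Depot→Port (+1); total 1.
Path Depot→Jct2→Port (+1); total 2.
Path Depot→HubB→Port (+1); total 3.
Path Depot→Jct3→Port (+1); total 4.
No residual Depot→Port path; max flow = 4.
Certifying cut of size 4: {Depot→HubB, Depot→Jct2, Depot→Port, Jct3→Port}.

4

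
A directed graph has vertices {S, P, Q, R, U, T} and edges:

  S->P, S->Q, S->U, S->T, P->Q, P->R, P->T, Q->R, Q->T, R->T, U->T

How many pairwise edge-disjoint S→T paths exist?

4

Assign every edge capacity 1; by Menger, the answer equals the max flow.
Path S→T (+1); total 1.
Path S→P→T (+1); total 2.
Path S→Q→T (+1); total 3.
Path S→U→T (+1); total 4.
No residual S→T path; max flow = 4.
Certifying cut of size 4: {S→P, S→Q, S→T, S→U}.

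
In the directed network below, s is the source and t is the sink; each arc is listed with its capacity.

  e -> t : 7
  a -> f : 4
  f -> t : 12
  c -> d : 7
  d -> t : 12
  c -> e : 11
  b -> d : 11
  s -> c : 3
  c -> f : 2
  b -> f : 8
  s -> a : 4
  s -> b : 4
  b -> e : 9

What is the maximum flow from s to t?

11

Augment s→a→f→t: bottleneck 4, flow now 4.
Augment s→b→d→t: bottleneck 4, flow now 8.
Augment s→c→d→t: bottleneck 3, flow now 11.
No augmenting path remains; maximum flow = 11.
In the residual graph, reachable from s: {s}.
Min-cut edges: s→a (4), s→b (4), s→c (3); capacity 4 + 4 + 3 = 11.
This cut is saturated, so no flow can exceed 11.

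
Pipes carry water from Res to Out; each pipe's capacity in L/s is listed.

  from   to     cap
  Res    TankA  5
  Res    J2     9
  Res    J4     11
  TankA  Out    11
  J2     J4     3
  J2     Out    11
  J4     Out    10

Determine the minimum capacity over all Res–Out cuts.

Augment Res→TankA→Out: bottleneck 5, flow now 5.
Augment Res→J2→Out: bottleneck 9, flow now 14.
Augment Res→J4→Out: bottleneck 10, flow now 24.
No augmenting path remains; maximum flow = 24.
By max-flow min-cut, the minimum cut capacity equals the max flow.
In the residual graph, reachable from Res: {Res, J4}.
Min-cut edges: Res→TankA (5), Res→J2 (9), J4→Out (10); capacity 5 + 9 + 10 = 24.

24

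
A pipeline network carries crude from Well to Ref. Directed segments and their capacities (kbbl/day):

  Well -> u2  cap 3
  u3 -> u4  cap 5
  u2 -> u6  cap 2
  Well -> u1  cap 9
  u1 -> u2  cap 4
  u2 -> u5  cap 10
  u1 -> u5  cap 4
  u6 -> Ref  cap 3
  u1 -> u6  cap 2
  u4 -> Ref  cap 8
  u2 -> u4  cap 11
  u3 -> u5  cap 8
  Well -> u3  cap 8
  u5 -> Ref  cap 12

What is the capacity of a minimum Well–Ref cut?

20

Augment Well→u1→u5→Ref: bottleneck 4, flow now 4.
Augment Well→u1→u6→Ref: bottleneck 2, flow now 6.
Augment Well→u2→u4→Ref: bottleneck 3, flow now 9.
Augment Well→u3→u4→Ref: bottleneck 5, flow now 14.
Augment Well→u3→u5→Ref: bottleneck 3, flow now 17.
Augment Well→u1→u2→u5→Ref: bottleneck 3, flow now 20.
No augmenting path remains; maximum flow = 20.
By max-flow min-cut, the minimum cut capacity equals the max flow.
In the residual graph, reachable from Well: {Well}.
Min-cut edges: Well→u1 (9), Well→u2 (3), Well→u3 (8); capacity 9 + 3 + 8 = 20.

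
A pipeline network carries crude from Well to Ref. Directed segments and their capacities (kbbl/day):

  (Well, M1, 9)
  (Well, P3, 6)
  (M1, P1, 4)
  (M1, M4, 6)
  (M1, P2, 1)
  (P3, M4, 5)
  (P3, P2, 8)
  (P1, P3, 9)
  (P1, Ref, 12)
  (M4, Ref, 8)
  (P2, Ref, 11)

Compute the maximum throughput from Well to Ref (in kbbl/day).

15

Augment Well→M1→P1→Ref: bottleneck 4, flow now 4.
Augment Well→M1→M4→Ref: bottleneck 5, flow now 9.
Augment Well→P3→M4→Ref: bottleneck 3, flow now 12.
Augment Well→P3→P2→Ref: bottleneck 3, flow now 15.
No augmenting path remains; maximum flow = 15.
In the residual graph, reachable from Well: {Well}.
Min-cut edges: Well→M1 (9), Well→P3 (6); capacity 9 + 6 = 15.
This cut is saturated, so no flow can exceed 15.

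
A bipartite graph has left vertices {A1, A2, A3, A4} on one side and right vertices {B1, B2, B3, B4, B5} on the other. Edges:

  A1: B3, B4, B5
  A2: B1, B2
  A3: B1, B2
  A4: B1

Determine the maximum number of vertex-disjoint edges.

3

Unit-capacity flow: source→left, listed edges, right→sink; max matching = max flow.
Augmenting path A1→B3 (+1); matched 1.
Augmenting path A2→B1 (+1); matched 2.
Augmenting path A3→B2 (+1); matched 3.
No augmenting path remains; maximum matching = 3.
König certificate: {A1, B1, B2} is a vertex cover of size 3 (every listed pair touches it), so no matching can be larger.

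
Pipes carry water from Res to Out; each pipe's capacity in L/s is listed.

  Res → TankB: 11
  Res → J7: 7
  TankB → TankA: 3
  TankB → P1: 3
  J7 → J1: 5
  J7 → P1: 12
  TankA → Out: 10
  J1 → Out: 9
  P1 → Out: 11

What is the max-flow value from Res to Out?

13

Augment Res→TankB→TankA→Out: bottleneck 3, flow now 3.
Augment Res→TankB→P1→Out: bottleneck 3, flow now 6.
Augment Res→J7→J1→Out: bottleneck 5, flow now 11.
Augment Res→J7→P1→Out: bottleneck 2, flow now 13.
No augmenting path remains; maximum flow = 13.
In the residual graph, reachable from Res: {Res, TankB}.
Min-cut edges: Res→J7 (7), TankB→TankA (3), TankB→P1 (3); capacity 7 + 3 + 3 = 13.
This cut is saturated, so no flow can exceed 13.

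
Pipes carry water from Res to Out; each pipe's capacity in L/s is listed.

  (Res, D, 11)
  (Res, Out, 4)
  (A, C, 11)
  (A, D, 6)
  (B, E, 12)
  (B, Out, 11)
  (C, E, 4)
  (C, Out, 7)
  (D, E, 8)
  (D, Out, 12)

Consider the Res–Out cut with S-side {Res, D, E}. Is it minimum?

Given cut capacity: 4 + 12 = 16.
Augment Res→Out: bottleneck 4, flow now 4.
Augment Res→D→Out: bottleneck 11, flow now 15.
No augmenting path remains; maximum flow = 15.
In the residual graph, reachable from Res: {Res}.
Min-cut edges: Res→D (11), Res→Out (4); capacity 11 + 4 = 15.
Cut capacity 16 exceeds the max flow 15, so it is not minimum.

No — its capacity is 16, but the minimum cut has capacity 15.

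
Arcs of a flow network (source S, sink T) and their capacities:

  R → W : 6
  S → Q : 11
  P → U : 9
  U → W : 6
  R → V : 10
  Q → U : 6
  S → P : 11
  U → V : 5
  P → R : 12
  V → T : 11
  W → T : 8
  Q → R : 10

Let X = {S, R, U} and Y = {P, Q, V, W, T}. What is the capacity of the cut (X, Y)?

49

Edges leaving {S, R, U}: S→P (11), S→Q (11), R→V (10), R→W (6), U→V (5), U→W (6).
Cut capacity = 11 + 11 + 10 + 6 + 5 + 6 = 49.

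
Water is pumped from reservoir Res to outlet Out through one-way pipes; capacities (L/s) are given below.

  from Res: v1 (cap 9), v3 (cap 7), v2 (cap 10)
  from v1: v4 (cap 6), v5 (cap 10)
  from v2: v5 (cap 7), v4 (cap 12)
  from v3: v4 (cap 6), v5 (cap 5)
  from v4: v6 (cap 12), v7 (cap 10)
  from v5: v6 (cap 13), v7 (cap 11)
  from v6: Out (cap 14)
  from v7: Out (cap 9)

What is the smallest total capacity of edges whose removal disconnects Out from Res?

23

Augment Res→v1→v4→v6→Out: bottleneck 6, flow now 6.
Augment Res→v1→v5→v6→Out: bottleneck 3, flow now 9.
Augment Res→v2→v4→v6→Out: bottleneck 5, flow now 14.
Augment Res→v2→v4→v7→Out: bottleneck 5, flow now 19.
Augment Res→v3→v4→v7→Out: bottleneck 4, flow now 23.
No augmenting path remains; maximum flow = 23.
By max-flow min-cut, the minimum cut capacity equals the max flow.
In the residual graph, reachable from Res: {Res, v1, v2, v3, v4, v5, v6, v7}.
Min-cut edges: v6→Out (14), v7→Out (9); capacity 14 + 9 = 23.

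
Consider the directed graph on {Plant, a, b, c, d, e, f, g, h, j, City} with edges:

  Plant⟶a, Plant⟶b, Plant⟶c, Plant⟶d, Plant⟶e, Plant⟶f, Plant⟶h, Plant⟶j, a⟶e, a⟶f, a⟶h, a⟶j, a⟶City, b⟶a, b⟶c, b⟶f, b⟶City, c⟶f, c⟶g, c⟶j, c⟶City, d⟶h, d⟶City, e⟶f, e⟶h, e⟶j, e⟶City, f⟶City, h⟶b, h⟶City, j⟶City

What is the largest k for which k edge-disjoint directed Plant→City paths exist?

Assign every edge capacity 1; by Menger, the answer equals the max flow.
Path Plant→a→City (+1); total 1.
Path Plant→b→City (+1); total 2.
Path Plant→c→City (+1); total 3.
Path Plant→d→City (+1); total 4.
Path Plant→e→City (+1); total 5.
Path Plant→f→City (+1); total 6.
Path Plant→h→City (+1); total 7.
Path Plant→j→City (+1); total 8.
No residual Plant→City path; max flow = 8.
Certifying cut of size 8: {Plant→a, Plant→b, Plant→c, Plant→d, Plant→e, Plant→f, Plant→h, Plant→j}.

8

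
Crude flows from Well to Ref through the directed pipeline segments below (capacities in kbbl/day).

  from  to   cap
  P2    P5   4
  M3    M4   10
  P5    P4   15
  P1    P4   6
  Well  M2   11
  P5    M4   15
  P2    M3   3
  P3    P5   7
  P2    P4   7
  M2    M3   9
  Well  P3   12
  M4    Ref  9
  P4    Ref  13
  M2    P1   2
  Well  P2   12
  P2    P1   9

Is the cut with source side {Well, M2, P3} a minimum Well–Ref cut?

Given cut capacity: 12 + 2 + 9 + 7 = 30.
Augment Well→P2→P4→Ref: bottleneck 7, flow now 7.
Augment Well→P2→P1→P4→Ref: bottleneck 5, flow now 12.
Augment Well→M2→P1→P4→Ref: bottleneck 1, flow now 13.
Augment Well→M2→M3→M4→Ref: bottleneck 9, flow now 22.
No augmenting path remains; maximum flow = 22.
In the residual graph, reachable from Well: {Well, P2, M2, P3, P1, P5, M3, P4, M4}.
Min-cut edges: P4→Ref (13), M4→Ref (9); capacity 13 + 9 = 22.
Cut capacity 30 exceeds the max flow 22, so it is not minimum.

No — its capacity is 30, but the minimum cut has capacity 22.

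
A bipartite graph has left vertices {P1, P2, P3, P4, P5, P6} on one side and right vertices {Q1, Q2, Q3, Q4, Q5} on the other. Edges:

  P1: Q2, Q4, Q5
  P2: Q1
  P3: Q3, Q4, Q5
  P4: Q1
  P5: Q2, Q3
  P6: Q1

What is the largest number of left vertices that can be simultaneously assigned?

4

Unit-capacity flow: source→left, listed edges, right→sink; max matching = max flow.
Augmenting path P1→Q2 (+1); matched 1.
Augmenting path P2→Q1 (+1); matched 2.
Augmenting path P3→Q3 (+1); matched 3.
Augmenting path P5→Q2→P1→Q4 (+1); matched 4.
No augmenting path remains; maximum matching = 4.
König certificate: {P1, P3, P5, Q1} is a vertex cover of size 4 (every listed pair touches it), so no matching can be larger.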